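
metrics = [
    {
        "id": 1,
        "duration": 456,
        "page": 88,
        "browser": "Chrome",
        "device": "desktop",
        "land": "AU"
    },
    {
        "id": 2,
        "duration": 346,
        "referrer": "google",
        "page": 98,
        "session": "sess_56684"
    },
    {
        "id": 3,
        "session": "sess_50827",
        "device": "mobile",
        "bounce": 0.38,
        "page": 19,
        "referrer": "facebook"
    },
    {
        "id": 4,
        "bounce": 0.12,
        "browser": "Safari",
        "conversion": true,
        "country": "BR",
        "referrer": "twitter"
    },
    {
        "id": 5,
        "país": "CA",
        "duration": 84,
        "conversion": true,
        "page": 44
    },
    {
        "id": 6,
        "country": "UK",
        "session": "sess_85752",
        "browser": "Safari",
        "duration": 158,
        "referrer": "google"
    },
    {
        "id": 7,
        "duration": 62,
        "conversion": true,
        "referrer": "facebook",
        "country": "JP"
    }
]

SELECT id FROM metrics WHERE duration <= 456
[1, 2, 5, 6, 7]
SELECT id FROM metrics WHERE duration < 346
[5, 6, 7]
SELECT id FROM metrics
[1, 2, 3, 4, 5, 6, 7]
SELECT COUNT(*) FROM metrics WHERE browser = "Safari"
2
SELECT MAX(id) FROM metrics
7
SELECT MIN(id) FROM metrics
1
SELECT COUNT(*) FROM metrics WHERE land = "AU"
1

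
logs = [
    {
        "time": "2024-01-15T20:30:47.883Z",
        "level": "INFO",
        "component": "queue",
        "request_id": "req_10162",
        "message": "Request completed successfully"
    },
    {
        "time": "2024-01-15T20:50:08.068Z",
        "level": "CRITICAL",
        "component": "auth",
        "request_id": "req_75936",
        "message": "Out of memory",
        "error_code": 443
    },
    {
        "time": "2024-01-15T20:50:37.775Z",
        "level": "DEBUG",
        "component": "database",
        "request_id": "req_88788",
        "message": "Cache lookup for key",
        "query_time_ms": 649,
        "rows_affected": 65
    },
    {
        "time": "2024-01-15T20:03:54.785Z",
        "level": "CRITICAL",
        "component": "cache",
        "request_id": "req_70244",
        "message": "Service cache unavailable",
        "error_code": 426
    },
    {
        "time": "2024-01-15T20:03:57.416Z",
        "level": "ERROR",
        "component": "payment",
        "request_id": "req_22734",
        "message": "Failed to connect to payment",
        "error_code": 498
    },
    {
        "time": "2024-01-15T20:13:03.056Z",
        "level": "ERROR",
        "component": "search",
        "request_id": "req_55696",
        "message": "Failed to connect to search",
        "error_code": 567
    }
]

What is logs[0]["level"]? "INFO"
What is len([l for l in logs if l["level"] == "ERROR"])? 2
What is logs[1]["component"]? "auth"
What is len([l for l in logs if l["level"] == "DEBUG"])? 1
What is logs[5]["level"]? "ERROR"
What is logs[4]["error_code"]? 498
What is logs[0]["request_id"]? "req_10162"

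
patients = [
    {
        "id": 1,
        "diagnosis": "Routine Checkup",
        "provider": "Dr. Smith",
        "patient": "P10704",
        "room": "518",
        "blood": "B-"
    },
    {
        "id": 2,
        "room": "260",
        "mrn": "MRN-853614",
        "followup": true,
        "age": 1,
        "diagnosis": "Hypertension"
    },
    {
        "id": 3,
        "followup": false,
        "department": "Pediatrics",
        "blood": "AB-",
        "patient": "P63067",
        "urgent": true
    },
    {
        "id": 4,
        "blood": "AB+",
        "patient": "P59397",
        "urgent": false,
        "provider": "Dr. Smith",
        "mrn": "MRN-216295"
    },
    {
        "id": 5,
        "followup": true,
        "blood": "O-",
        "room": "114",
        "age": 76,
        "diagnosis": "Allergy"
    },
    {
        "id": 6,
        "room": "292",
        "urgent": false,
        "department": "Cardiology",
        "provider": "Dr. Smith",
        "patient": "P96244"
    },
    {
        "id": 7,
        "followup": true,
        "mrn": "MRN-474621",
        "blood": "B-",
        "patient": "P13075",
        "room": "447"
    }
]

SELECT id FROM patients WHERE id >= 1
[1, 2, 3, 4, 5, 6, 7]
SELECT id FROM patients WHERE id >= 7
[7]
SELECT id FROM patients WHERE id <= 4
[1, 2, 3, 4]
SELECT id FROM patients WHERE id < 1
[]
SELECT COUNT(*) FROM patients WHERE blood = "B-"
2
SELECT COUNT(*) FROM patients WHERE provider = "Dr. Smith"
3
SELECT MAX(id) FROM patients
7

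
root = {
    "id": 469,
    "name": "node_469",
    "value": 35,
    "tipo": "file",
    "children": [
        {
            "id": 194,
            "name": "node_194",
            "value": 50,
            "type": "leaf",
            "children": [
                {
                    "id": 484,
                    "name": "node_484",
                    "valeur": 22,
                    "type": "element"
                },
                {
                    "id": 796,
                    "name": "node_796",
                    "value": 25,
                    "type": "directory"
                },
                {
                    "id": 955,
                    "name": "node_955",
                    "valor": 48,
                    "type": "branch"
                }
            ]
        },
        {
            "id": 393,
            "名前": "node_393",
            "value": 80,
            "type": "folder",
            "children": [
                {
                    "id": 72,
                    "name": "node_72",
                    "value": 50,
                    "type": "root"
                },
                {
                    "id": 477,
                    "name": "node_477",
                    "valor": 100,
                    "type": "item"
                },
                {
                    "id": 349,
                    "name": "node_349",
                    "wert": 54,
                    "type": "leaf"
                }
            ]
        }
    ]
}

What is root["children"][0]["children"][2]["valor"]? 48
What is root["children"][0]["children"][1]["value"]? 25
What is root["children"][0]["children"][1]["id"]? 796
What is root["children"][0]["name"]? "node_194"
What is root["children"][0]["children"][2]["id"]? 955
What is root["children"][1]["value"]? 80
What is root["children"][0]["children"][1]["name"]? "node_796"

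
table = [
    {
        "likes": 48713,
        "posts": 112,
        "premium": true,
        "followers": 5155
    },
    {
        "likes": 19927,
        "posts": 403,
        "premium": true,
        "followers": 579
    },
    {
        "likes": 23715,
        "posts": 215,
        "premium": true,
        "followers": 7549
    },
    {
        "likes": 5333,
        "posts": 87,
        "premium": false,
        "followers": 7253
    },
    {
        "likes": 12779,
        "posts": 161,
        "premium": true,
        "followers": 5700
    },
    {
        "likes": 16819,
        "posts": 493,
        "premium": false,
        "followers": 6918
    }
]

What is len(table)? 6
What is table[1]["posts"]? 403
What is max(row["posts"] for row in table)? 493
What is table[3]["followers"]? 7253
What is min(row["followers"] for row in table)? 579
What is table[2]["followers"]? 7549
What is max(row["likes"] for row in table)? 48713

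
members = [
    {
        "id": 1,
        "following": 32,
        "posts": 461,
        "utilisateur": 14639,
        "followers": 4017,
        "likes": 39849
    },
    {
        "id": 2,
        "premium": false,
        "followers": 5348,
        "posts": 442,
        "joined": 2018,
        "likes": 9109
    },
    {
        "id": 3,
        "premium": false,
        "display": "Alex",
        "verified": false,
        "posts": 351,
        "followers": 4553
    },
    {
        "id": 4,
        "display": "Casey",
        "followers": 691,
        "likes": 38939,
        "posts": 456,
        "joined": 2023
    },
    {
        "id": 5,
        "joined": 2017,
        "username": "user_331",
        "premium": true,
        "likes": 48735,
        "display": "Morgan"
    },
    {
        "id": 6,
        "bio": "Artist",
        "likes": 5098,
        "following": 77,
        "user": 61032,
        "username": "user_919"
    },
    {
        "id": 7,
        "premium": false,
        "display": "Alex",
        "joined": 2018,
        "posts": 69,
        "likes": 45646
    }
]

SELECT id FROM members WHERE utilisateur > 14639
[]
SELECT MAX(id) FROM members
7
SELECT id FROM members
[1, 2, 3, 4, 5, 6, 7]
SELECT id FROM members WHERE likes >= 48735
[5]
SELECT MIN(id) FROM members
1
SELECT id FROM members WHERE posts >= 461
[1]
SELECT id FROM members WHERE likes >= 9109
[1, 2, 4, 5, 7]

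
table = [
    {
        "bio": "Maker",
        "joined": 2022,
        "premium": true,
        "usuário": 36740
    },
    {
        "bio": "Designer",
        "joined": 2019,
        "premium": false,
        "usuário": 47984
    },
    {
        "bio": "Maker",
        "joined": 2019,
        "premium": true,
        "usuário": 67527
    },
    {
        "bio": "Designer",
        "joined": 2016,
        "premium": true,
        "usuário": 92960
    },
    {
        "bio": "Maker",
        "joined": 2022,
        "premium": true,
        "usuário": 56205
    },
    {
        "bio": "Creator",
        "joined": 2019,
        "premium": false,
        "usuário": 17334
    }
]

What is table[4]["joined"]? 2022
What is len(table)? 6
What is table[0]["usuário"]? 36740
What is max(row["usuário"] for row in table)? 92960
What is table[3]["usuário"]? 92960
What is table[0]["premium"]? True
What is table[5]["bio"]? "Creator"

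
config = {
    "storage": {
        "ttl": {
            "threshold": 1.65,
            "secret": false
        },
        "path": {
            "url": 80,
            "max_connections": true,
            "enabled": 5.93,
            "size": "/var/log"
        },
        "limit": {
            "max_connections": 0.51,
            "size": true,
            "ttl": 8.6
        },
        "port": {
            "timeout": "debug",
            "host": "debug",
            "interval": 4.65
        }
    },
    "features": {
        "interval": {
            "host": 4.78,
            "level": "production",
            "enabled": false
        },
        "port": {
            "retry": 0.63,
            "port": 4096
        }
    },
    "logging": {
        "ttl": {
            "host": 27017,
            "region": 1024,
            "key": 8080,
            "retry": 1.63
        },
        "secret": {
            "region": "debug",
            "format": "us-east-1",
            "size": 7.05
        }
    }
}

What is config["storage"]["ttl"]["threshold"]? 1.65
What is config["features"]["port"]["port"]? 4096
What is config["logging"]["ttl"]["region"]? 1024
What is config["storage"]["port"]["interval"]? 4.65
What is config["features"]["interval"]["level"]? "production"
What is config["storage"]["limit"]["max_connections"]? 0.51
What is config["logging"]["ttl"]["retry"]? 1.63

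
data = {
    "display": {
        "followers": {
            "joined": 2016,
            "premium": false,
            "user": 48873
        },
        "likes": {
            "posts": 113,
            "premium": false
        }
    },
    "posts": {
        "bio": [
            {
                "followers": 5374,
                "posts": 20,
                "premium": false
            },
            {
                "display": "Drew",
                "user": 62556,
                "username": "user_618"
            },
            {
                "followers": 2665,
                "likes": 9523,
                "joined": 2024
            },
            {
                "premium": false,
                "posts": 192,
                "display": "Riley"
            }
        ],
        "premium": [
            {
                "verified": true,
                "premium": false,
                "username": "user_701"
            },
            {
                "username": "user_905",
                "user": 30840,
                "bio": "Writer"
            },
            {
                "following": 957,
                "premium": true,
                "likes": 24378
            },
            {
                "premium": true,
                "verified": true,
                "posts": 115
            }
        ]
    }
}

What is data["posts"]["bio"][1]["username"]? "user_618"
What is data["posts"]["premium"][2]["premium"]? True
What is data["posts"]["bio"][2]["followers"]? 2665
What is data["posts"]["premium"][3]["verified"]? True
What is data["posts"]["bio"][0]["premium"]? False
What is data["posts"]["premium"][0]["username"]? "user_701"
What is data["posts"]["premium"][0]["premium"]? False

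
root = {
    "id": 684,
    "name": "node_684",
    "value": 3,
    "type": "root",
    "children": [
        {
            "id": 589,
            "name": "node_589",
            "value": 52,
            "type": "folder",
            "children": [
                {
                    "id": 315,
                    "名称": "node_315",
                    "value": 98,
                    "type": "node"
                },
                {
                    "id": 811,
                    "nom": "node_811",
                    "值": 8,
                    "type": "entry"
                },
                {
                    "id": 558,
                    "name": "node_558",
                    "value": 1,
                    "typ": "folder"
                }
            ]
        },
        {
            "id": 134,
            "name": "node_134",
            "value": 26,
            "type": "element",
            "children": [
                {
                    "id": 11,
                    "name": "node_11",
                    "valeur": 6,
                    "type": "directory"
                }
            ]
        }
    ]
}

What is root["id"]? 684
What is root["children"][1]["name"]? "node_134"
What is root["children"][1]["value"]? 26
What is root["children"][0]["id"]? 589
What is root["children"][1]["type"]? "element"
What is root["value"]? 3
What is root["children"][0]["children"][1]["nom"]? "node_811"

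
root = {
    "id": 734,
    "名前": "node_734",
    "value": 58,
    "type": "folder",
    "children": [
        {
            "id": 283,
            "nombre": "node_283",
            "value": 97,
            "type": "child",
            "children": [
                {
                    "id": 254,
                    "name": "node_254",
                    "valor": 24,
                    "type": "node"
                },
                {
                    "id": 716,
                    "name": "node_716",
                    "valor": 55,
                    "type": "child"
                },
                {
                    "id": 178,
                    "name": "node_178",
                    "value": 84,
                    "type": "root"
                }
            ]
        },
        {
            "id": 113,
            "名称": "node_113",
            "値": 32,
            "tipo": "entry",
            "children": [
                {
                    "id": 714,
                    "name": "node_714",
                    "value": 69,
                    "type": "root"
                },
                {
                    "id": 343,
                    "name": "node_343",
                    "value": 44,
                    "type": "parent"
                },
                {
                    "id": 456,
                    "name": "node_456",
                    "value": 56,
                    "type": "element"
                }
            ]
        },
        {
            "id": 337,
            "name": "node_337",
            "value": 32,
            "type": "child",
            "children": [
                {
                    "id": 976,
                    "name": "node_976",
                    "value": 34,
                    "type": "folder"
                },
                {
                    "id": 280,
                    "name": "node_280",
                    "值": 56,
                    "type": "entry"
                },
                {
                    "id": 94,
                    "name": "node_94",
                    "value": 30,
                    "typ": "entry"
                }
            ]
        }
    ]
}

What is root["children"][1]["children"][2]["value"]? 56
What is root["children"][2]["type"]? "child"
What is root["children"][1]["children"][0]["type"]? "root"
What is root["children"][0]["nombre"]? "node_283"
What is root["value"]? 58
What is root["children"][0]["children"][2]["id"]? 178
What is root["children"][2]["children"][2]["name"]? "node_94"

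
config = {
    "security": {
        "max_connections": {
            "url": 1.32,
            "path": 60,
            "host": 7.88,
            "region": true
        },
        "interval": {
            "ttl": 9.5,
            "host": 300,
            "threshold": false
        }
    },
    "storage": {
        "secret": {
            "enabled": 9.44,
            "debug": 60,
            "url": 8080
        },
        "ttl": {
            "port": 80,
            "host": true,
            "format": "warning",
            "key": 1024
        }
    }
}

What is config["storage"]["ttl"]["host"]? True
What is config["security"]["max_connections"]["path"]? 60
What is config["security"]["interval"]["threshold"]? False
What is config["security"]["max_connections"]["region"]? True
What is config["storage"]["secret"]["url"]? 8080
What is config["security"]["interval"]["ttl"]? 9.5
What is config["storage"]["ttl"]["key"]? 1024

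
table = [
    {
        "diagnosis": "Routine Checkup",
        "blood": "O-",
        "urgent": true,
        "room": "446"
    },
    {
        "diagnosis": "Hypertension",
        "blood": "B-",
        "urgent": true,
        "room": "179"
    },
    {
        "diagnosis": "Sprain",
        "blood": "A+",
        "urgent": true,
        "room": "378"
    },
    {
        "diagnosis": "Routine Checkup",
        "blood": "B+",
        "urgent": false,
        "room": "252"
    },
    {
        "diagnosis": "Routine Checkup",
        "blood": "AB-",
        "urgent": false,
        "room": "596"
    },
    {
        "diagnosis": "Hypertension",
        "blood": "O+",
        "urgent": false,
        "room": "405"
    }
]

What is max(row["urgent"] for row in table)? True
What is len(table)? 6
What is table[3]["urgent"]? False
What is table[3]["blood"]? "B+"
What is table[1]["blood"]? "B-"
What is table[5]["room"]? "405"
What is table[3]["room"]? "252"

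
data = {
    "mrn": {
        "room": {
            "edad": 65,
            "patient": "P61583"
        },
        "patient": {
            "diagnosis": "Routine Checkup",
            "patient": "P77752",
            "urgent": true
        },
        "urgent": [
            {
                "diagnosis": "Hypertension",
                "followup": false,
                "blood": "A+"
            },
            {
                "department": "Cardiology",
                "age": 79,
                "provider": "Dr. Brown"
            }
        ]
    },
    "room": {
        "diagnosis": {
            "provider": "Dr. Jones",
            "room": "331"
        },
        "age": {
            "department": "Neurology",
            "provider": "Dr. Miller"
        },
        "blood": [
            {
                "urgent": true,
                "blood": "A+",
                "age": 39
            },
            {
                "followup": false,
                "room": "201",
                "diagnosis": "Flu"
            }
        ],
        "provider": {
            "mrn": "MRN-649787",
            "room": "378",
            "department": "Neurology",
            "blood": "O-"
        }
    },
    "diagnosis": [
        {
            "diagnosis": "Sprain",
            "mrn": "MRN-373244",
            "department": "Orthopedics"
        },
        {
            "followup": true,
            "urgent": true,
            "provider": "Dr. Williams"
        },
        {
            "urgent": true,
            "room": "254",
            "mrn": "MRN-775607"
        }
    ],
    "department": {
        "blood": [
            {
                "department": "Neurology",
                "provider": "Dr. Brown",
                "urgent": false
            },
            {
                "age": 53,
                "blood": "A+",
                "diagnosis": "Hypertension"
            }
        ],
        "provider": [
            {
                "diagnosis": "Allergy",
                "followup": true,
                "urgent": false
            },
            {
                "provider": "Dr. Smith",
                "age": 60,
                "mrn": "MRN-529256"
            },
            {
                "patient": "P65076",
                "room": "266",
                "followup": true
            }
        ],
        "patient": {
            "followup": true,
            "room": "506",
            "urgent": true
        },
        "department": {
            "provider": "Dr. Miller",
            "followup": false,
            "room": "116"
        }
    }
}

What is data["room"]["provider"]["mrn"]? "MRN-649787"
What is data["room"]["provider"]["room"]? "378"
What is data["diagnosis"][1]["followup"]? True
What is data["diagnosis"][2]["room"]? "254"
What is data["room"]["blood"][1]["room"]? "201"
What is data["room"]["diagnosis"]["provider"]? "Dr. Jones"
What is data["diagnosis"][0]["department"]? "Orthopedics"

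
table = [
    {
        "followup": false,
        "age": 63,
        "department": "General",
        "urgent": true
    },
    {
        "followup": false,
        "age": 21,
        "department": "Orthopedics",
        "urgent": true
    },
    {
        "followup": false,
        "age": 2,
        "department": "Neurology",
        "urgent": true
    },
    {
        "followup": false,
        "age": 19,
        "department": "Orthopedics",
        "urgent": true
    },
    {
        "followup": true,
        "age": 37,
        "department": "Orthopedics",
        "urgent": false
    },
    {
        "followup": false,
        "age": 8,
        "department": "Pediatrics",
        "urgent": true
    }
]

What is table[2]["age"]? 2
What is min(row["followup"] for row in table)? False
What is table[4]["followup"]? True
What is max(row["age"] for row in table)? 63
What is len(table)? 6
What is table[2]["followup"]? False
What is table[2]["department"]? "Neurology"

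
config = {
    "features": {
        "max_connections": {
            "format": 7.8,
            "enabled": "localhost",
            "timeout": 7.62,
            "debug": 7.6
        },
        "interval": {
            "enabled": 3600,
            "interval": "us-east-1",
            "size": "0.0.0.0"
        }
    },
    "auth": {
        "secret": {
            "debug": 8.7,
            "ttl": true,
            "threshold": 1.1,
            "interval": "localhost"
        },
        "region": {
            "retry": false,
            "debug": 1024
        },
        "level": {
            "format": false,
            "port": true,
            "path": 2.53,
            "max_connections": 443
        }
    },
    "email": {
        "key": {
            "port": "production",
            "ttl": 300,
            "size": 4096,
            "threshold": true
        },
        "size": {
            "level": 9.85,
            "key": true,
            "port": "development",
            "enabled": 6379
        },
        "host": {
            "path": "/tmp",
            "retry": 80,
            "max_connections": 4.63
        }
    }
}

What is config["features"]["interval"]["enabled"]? 3600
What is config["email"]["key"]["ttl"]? 300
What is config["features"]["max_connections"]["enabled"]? "localhost"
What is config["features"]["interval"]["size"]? "0.0.0.0"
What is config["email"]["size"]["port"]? "development"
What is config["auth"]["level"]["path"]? 2.53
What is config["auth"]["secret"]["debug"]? 8.7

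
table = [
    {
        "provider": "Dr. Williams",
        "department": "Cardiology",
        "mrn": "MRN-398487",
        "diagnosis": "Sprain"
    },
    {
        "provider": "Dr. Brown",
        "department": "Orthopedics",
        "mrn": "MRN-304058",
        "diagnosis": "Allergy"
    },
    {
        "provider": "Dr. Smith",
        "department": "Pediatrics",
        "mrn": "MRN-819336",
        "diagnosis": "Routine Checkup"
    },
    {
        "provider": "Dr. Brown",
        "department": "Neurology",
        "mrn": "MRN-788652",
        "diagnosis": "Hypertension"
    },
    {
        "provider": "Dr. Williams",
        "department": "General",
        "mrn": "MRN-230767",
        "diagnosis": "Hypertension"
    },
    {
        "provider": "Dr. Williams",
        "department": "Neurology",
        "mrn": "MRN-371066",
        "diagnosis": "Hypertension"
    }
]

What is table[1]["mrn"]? "MRN-304058"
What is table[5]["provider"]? "Dr. Williams"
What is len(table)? 6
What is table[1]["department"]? "Orthopedics"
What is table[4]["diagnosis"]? "Hypertension"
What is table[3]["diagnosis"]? "Hypertension"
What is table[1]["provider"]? "Dr. Brown"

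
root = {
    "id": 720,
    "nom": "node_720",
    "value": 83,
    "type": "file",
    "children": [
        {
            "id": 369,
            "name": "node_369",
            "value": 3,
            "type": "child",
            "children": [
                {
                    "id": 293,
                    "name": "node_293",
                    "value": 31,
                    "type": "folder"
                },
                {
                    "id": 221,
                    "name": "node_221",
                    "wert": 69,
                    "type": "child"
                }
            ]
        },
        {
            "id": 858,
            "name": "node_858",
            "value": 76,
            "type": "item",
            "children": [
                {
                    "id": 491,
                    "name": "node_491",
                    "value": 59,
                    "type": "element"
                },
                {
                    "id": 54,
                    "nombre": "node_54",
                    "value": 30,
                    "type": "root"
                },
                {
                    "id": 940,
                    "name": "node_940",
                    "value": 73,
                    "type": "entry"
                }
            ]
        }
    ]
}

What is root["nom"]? "node_720"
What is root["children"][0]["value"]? 3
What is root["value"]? 83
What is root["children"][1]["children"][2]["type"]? "entry"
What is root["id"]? 720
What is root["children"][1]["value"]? 76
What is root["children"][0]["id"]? 369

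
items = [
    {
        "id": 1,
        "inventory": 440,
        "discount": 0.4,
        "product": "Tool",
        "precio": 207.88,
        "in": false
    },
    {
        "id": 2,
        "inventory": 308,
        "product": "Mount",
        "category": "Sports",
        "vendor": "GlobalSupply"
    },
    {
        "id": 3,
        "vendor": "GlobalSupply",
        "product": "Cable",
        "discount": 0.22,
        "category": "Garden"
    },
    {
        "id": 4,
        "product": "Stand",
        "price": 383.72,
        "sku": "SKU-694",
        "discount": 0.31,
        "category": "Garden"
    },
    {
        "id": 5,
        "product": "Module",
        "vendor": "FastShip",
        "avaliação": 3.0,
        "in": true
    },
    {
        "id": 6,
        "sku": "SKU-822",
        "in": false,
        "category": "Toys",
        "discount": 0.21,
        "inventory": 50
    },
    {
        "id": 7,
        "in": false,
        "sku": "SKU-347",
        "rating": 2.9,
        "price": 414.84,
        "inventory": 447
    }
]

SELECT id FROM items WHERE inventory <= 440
[1, 2, 6]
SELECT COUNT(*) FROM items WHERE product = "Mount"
1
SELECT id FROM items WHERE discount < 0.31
[3, 6]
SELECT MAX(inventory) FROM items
447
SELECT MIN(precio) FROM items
207.88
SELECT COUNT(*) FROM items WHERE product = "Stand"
1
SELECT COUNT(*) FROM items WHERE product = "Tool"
1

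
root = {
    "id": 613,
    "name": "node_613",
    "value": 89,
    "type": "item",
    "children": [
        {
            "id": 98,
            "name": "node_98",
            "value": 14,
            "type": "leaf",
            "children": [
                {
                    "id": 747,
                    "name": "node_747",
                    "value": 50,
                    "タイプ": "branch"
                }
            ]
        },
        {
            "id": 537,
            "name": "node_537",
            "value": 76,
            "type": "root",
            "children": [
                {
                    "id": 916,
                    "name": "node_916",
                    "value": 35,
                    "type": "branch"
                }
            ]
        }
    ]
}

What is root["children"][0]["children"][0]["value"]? 50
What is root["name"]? "node_613"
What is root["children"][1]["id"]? 537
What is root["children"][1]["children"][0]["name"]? "node_916"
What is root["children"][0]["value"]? 14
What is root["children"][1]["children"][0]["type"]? "branch"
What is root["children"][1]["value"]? 76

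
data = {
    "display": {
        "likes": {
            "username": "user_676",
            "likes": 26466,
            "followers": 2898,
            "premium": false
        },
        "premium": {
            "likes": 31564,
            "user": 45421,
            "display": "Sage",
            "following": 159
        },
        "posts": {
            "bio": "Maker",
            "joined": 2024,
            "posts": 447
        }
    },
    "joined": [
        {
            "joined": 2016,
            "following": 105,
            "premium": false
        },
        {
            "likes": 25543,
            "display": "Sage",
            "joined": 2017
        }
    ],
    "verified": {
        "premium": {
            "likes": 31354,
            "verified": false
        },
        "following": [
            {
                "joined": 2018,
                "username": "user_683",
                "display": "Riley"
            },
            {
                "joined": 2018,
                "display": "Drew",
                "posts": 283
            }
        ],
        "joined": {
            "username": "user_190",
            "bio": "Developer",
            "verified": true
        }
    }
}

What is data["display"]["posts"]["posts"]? 447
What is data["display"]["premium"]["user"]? 45421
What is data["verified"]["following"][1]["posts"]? 283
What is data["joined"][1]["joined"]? 2017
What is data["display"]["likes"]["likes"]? 26466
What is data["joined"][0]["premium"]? False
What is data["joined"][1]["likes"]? 25543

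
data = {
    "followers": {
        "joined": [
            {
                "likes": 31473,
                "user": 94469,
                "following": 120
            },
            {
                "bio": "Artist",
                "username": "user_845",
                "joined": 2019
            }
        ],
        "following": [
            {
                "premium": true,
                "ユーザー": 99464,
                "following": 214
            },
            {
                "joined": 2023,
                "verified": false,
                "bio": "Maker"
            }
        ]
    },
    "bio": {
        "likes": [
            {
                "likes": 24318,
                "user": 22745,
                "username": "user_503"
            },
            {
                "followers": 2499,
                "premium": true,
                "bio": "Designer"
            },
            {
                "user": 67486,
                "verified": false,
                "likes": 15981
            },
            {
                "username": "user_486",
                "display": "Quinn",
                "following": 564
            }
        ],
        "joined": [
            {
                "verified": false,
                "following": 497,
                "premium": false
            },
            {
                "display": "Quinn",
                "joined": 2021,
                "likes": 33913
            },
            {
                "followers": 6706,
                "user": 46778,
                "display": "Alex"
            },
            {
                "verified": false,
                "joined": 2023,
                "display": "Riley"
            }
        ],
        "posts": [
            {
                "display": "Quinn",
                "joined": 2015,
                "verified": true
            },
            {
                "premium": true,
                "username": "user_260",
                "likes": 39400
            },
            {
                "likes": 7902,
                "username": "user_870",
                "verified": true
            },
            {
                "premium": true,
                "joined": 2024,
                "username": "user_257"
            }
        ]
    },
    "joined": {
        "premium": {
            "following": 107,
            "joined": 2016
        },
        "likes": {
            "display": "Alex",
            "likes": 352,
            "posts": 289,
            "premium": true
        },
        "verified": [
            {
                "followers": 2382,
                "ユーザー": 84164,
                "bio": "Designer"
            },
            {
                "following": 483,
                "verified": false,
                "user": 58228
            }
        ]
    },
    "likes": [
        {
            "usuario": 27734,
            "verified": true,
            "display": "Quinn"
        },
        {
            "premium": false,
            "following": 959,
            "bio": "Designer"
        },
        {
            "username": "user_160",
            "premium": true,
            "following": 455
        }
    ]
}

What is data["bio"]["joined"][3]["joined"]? 2023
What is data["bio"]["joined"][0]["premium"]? False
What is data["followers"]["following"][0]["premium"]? True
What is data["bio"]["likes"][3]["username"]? "user_486"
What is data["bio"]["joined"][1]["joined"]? 2021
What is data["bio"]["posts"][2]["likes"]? 7902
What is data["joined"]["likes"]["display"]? "Alex"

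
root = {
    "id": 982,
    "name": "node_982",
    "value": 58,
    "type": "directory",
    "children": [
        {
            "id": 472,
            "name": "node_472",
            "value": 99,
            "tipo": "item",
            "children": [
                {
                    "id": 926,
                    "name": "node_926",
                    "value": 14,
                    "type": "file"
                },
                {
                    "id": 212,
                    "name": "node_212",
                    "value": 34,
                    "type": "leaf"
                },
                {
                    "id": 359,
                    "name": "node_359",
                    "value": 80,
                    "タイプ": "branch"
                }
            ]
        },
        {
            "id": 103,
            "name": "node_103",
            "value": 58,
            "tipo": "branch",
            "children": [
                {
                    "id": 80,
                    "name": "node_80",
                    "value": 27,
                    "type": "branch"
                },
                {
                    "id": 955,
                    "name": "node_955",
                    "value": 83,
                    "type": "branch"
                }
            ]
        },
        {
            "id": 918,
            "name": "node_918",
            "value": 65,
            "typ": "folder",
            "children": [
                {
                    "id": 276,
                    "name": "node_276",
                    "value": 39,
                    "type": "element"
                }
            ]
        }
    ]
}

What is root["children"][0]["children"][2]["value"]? 80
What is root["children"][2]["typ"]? "folder"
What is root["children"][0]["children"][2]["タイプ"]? "branch"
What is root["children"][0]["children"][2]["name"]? "node_359"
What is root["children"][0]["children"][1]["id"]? 212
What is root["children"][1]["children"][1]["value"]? 83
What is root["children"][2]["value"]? 65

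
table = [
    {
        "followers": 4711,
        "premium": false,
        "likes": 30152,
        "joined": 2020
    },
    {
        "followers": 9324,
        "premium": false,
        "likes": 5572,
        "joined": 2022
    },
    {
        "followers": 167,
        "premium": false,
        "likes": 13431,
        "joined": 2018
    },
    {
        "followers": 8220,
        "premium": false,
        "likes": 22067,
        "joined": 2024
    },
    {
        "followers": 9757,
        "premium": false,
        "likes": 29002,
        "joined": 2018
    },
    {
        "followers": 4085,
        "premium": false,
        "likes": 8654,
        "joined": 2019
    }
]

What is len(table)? 6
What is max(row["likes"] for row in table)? 30152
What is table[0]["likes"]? 30152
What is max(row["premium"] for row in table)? False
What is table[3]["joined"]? 2024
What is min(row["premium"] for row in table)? False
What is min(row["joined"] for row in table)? 2018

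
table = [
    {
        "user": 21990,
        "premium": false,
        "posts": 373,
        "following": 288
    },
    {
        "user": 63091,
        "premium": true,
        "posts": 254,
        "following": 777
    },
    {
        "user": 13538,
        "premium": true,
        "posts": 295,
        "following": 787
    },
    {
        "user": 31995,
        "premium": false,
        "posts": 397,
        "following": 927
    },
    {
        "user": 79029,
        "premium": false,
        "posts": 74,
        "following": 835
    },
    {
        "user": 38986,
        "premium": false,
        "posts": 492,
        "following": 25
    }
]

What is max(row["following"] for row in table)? 927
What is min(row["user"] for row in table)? 13538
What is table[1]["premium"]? True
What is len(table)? 6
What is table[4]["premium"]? False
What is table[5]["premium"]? False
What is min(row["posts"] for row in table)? 74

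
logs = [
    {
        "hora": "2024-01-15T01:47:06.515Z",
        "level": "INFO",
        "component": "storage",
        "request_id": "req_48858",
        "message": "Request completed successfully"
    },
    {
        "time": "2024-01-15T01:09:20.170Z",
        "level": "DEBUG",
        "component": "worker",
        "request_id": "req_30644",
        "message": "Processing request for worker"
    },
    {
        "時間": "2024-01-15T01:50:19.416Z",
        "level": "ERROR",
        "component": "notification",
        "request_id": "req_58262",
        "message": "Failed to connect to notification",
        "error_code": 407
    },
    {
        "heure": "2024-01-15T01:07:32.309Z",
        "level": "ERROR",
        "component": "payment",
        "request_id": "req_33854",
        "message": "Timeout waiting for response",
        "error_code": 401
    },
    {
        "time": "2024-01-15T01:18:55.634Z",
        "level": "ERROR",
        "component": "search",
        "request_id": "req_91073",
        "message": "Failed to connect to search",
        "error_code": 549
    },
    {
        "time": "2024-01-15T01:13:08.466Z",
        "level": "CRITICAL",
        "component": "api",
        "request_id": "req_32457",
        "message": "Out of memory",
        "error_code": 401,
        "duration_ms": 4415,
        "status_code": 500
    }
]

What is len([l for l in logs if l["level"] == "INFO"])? 1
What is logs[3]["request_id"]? "req_33854"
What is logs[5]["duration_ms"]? 4415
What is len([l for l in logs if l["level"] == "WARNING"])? 0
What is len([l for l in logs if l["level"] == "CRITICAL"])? 1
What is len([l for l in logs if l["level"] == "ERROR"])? 3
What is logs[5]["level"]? "CRITICAL"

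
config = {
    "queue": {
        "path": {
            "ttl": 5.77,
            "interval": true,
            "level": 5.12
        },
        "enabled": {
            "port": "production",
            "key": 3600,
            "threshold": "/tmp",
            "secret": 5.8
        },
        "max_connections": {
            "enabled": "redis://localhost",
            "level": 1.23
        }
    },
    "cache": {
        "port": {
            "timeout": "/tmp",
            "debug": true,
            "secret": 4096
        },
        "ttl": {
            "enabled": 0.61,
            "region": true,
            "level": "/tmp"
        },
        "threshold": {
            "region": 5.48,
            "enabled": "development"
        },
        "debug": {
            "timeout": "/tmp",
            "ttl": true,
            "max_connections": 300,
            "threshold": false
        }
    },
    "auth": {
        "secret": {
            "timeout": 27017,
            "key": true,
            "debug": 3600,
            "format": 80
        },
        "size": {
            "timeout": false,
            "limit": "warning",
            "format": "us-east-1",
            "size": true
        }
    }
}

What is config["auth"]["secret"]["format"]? 80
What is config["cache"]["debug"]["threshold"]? False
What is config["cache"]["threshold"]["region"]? 5.48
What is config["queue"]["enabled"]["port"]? "production"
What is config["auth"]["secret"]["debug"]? 3600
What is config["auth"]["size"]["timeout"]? False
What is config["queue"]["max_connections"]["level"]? 1.23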